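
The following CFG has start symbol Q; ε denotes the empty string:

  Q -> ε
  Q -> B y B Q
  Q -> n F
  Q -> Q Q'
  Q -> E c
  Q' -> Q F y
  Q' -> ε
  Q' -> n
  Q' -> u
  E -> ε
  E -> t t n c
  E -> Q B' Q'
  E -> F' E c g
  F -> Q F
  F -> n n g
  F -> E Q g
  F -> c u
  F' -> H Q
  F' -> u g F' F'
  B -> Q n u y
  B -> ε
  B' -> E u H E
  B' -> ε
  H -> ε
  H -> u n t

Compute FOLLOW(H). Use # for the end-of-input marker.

In F' -> H Q: add FIRST(Q)\{ε} = { c, g, n, t, u, y }.
  Since Q is nullable, also add FOLLOW(F') = { c, g, n, t, u, y }.
In B' -> E u H E: add FIRST(E)\{ε} = { c, g, n, t, u, y }.
  Since E is nullable, also add FOLLOW(B') = { c, g, n, t, u, y }.
Union: FOLLOW(H) = { c, g, n, t, u, y }.

{ c, g, n, t, u, y }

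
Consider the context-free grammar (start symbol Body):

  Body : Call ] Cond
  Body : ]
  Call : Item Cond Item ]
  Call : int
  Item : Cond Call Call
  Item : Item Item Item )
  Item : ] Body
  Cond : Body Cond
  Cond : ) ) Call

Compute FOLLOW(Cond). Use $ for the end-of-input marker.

{ $, ), ], int }

In Body : Call ] Cond: Cond is at the end, add FOLLOW(Body) = { $, ), ], int }.
In Call : Item Cond Item ]: add FIRST(Item ]) = { ), ], int }.
In Item : Cond Call Call: add FIRST(Call Call) = { ), ], int }.
In Cond : Body Cond: Cond is at the end, add FOLLOW(Cond) = { $, ), ], int }.
Union: FOLLOW(Cond) = { $, ), ], int }.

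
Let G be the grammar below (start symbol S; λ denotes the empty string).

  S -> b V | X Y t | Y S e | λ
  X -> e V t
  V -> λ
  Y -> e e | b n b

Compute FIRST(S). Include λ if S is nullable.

{ b, e, λ }

S -> b V contributes {b}.
From S -> X Y t: add FIRST(X) = { e }.
From S -> Y S e: add FIRST(Y) = { b, e }.
S -> λ contributes λ.
Union: FIRST(S) = { b, e, λ }.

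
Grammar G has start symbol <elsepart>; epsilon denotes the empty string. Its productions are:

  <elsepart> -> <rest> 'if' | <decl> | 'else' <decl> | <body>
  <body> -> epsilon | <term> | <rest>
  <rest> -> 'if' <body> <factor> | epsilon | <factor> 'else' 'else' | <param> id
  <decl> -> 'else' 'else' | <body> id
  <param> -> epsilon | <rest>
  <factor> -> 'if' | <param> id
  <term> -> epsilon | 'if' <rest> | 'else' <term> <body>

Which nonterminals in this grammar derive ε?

Directly nullable (have an epsilon-production): <body>, <rest>, <param>, <term>.
<elsepart> -> <body> with every symbol nullable, so <elsepart> is nullable.
No other nonterminal has a production whose RHS symbols are all nullable.

{ <body>, <elsepart>, <param>, <rest>, <term> }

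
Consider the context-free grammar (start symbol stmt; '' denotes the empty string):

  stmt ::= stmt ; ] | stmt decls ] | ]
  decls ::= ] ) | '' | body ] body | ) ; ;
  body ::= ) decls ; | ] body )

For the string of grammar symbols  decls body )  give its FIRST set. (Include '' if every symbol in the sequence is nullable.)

{ ), ] }

Add FIRST(decls)\{''} = { ), ] }; decls is nullable, continue.
Add FIRST(body) = { ), ] }; body is not nullable, stop.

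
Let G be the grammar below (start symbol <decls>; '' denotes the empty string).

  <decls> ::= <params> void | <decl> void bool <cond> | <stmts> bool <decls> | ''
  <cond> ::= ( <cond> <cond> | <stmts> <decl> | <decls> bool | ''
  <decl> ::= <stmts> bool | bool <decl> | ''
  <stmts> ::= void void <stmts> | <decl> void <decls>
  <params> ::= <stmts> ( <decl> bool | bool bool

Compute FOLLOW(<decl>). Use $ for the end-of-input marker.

{ $, (, bool, void }

In <decls> ::= <decl> void bool <cond>: add FIRST(void bool <cond>) = { void }.
In <cond> ::= <stmts> <decl>: <decl> is at the end, add FOLLOW(<cond>) = { $, (, bool, void }.
In <decl> ::= bool <decl>: <decl> is at the end, add FOLLOW(<decl>) = { $, (, bool, void }.
In <stmts> ::= <decl> void <decls>: add FIRST(void <decls>) = { void }.
In <params> ::= <stmts> ( <decl> bool: add FIRST(bool) = { bool }.
Union: FOLLOW(<decl>) = { $, (, bool, void }.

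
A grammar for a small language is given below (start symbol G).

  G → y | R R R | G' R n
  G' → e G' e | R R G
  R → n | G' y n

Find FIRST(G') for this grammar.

G' → e G' e contributes {e}.
From G' → R R G: add FIRST(R) = { e, n }.
Union: FIRST(G') = { e, n }.

{ e, n }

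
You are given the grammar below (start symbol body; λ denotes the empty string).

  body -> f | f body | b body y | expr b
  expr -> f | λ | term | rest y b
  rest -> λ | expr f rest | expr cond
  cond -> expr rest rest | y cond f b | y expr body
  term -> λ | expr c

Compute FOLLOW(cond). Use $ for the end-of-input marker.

In rest -> expr cond: cond is at the end, add FOLLOW(rest) = { c, f, y }.
In cond -> y cond f b: add FIRST(f b) = { f }.
Union: FOLLOW(cond) = { c, f, y }.

{ c, f, y }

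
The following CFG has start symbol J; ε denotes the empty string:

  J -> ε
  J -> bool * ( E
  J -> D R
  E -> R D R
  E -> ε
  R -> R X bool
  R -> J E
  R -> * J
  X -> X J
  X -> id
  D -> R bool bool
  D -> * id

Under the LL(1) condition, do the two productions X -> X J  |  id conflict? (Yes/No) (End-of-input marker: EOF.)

FIRST(X J) = { id } and FIRST(id) = { id }.
Both contain id, so the two alternatives are not disjoint — LL(1) conflict.

Yes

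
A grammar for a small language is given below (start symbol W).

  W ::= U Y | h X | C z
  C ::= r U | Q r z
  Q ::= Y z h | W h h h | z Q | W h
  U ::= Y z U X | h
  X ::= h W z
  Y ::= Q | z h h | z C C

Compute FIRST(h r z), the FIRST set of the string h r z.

{ h }

h is a terminal; add {h} and stop.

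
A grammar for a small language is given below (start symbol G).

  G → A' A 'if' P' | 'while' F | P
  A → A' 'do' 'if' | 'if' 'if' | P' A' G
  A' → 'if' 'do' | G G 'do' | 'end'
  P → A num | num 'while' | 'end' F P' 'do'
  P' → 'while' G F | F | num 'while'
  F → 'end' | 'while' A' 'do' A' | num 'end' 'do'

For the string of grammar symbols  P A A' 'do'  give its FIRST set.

Add FIRST(P) = { 'end', 'if', 'while', num }; P is not nullable, stop.

{ 'end', 'if', 'while', num }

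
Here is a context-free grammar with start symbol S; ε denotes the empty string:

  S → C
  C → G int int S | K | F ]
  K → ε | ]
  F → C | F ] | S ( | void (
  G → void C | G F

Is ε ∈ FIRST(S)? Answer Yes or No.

Yes

S → C and each of C is nullable, so S ⇒* ε.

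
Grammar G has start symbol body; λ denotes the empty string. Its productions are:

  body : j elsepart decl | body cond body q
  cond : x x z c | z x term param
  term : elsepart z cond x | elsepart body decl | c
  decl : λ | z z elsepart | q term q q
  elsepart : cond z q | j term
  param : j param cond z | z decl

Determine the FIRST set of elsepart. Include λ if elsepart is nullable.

{ j, x, z }

From elsepart : cond z q: add FIRST(cond) = { x, z }.
elsepart : j term contributes {j}.
Union: FIRST(elsepart) = { j, x, z }.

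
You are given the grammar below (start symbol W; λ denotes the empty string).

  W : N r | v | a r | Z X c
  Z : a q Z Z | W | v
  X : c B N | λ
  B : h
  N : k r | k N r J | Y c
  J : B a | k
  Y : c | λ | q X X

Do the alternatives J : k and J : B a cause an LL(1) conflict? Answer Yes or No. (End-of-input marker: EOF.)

No

FIRST(k) = { k } and FIRST(B a) = { h }.
The FIRST sets are disjoint and neither alternative is nullable — no conflict.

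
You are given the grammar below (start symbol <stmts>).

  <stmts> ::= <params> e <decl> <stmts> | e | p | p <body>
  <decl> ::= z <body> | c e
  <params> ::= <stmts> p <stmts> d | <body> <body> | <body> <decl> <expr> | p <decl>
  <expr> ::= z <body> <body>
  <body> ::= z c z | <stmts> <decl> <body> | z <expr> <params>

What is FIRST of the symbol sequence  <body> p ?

{ e, p, z }

Add FIRST(<body>) = { e, p, z }; <body> is not nullable, stop.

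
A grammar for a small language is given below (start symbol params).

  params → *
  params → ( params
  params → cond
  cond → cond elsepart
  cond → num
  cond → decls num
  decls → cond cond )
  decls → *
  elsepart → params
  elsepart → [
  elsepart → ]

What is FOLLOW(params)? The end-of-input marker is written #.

{ #, (, ), *, [, ], num }

params is the start symbol, so # ∈ FOLLOW(params).
In params → ( params: params is at the end, add FOLLOW(params) = { #, (, ), *, [, ], num }.
In elsepart → params: params is at the end, add FOLLOW(elsepart) = { #, (, ), *, [, ], num }.
Union: FOLLOW(params) = { #, (, ), *, [, ], num }.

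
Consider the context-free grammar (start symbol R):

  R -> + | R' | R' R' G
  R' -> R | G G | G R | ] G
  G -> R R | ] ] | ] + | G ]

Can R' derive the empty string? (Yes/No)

No

No nonterminal in this grammar is nullable.
No production of R' has an RHS whose symbols are all nullable, so R' is not nullable.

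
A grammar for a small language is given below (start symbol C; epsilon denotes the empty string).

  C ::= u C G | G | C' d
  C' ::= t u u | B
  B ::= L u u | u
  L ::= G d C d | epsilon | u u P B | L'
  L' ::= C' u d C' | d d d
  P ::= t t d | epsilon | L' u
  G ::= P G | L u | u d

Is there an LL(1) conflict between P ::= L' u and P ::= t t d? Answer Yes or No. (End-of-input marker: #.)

FIRST(L' u) = { d, t, u } and FIRST(t t d) = { t }.
Both contain t, so the two alternatives are not disjoint — LL(1) conflict.

Yes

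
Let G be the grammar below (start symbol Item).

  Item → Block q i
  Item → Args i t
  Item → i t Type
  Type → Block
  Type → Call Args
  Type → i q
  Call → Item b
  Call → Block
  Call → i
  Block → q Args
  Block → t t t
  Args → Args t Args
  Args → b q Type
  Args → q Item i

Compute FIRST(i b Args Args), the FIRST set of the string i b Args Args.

i is a terminal; add {i} and stop.

{ i }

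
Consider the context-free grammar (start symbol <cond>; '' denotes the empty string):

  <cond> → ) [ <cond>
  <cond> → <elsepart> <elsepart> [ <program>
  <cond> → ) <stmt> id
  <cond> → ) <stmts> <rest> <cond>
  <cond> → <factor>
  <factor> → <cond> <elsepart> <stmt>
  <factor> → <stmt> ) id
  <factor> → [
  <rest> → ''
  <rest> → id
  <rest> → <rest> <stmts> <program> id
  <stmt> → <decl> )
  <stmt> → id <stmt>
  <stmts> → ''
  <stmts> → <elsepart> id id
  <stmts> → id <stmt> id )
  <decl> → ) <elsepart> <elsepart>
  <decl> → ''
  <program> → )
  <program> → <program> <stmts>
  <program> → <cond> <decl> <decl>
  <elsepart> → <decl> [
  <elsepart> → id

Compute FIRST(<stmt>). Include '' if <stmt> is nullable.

{ ), id }

From <stmt> → <decl> ): <decl> nullable, take FIRST(<decl>) ∪ {)} = { ) }.
<stmt> → id <stmt> contributes {id}.
Union: FIRST(<stmt>) = { ), id }.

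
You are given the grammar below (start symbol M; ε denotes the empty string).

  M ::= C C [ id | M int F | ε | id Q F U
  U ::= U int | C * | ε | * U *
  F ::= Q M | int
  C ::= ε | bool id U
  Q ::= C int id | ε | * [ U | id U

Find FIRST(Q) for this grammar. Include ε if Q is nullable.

{ *, bool, id, int, ε }

From Q ::= C int id: C nullable, take FIRST(C) ∪ {int} = { bool, int }.
Q ::= ε contributes ε.
Q ::= * [ U contributes {*}.
Q ::= id U contributes {id}.
Union: FIRST(Q) = { *, bool, id, int, ε }.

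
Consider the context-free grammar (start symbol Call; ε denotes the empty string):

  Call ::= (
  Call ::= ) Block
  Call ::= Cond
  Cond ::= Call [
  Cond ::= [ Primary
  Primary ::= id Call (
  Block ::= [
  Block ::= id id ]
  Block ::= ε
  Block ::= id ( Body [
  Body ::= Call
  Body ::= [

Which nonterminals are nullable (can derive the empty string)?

{ Block }

Directly nullable (have an ε-production): Block.
No other nonterminal has a production whose RHS symbols are all nullable.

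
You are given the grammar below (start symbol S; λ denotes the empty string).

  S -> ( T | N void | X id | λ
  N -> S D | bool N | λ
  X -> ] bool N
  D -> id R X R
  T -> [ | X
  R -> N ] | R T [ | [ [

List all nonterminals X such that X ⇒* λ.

Directly nullable (have an λ-production): S, N.
No other nonterminal has a production whose RHS symbols are all nullable.

{ N, S }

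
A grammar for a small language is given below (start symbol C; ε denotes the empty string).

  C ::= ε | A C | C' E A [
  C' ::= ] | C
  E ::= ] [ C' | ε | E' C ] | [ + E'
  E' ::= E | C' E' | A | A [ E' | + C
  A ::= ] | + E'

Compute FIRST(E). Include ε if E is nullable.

{ +, [, ], ε }

E ::= ] [ C' contributes {]}.
E ::= ε contributes ε.
From E ::= E' C ]: E', C nullable, take FIRST(E') ∪ FIRST(C) ∪ {]} = { +, [, ] }.
E ::= [ + E' contributes {[}.
Union: FIRST(E) = { +, [, ], ε }.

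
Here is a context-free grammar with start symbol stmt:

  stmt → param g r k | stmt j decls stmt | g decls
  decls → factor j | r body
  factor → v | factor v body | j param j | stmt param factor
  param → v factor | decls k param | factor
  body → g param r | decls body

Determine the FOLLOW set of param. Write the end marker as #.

{ g, j, r, v }

In stmt → param g r k: add FIRST(g r k) = { g }.
In factor → j param j: add FIRST(j) = { j }.
In factor → stmt param factor: add FIRST(factor) = { g, j, r, v }.
In param → decls k param: param is at the end, add FOLLOW(param) = { g, j, r, v }.
In body → g param r: add FIRST(r) = { r }.
Union: FOLLOW(param) = { g, j, r, v }.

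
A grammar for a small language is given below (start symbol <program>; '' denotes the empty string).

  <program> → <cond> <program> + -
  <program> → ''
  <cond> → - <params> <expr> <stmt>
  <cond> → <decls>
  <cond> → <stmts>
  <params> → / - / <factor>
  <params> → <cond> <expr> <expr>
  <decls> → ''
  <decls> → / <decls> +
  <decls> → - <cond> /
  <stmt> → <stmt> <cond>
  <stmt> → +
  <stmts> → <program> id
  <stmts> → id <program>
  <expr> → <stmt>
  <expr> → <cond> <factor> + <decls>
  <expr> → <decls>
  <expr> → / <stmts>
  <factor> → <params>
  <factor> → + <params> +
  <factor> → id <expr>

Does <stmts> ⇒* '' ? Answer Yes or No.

No

Nullable nonterminals: <cond>, <decls>, <expr>, <factor>, <params>, <program>.
No production of <stmts> has an RHS whose symbols are all nullable, so <stmts> is not nullable.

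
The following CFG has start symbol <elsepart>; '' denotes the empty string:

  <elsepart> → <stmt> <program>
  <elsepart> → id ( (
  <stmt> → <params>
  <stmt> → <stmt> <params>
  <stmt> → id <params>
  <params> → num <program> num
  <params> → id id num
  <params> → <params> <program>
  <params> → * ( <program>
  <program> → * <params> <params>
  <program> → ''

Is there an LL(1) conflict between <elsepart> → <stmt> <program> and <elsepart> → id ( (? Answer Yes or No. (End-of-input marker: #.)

FIRST(<stmt> <program>) = { *, id, num } and FIRST(id ( () = { id }.
Both contain id, so the two alternatives are not disjoint — LL(1) conflict.

Yes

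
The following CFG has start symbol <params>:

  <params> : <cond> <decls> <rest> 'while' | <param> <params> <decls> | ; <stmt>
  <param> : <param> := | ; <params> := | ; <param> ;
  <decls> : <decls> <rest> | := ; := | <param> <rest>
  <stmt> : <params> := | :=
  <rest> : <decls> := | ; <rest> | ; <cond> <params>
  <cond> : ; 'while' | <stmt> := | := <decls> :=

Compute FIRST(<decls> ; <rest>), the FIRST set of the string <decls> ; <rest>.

Add FIRST(<decls>) = { :=, ; }; <decls> is not nullable, stop.

{ :=, ; }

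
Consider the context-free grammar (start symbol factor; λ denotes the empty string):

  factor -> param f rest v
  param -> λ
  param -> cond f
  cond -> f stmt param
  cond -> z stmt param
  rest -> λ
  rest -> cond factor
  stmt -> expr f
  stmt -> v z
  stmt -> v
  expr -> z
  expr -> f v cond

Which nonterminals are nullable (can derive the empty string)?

Directly nullable (have an λ-production): param, rest.
No other nonterminal has a production whose RHS symbols are all nullable.

{ param, rest }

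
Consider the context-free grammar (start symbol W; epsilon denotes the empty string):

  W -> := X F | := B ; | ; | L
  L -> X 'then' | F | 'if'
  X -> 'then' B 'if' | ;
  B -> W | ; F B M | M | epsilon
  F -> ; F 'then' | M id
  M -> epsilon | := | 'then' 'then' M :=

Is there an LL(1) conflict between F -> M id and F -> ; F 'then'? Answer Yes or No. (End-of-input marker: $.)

FIRST(M id) = { 'then', :=, id } and FIRST(; F 'then') = { ; }.
The FIRST sets are disjoint and neither alternative is nullable — no conflict.

No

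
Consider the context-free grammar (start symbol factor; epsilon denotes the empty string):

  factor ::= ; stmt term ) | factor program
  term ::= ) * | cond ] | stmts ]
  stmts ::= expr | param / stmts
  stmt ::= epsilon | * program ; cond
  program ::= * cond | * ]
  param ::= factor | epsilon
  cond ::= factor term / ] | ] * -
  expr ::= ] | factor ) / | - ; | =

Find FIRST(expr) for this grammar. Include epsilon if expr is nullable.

{ -, ;, =, ] }

expr ::= ] contributes {]}.
From expr ::= factor ) /: add FIRST(factor) = { ; }.
expr ::= - ; contributes {-}.
expr ::= = contributes {=}.
Union: FIRST(expr) = { -, ;, =, ] }.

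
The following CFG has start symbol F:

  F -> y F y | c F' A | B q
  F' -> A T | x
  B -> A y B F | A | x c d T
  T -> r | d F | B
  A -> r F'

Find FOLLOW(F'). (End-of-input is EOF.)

In F -> c F' A: add FIRST(A) = { r }.
In A -> r F': F' is at the end, add FOLLOW(A) = { EOF, c, d, q, r, x, y }.
Union: FOLLOW(F') = { EOF, c, d, q, r, x, y }.

{ EOF, c, d, q, r, x, y }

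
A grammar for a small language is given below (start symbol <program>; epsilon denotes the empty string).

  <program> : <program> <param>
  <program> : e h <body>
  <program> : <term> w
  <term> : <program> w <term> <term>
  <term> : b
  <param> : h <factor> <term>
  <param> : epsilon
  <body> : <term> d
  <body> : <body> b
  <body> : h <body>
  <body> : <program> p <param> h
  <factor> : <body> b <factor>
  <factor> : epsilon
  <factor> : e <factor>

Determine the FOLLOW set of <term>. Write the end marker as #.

In <program> : <term> w: add FIRST(w) = { w }.
In <term> : <program> w <term> <term>: add FIRST(<term>) = { b, e }.
In <term> : <program> w <term> <term>: <term> is at the end, add FOLLOW(<term>) = { #, b, d, e, h, p, w }.
In <param> : h <factor> <term>: <term> is at the end, add FOLLOW(<param>) = { #, h, p, w }.
In <body> : <term> d: add FIRST(d) = { d }.
Union: FOLLOW(<term>) = { #, b, d, e, h, p, w }.

{ #, b, d, e, h, p, w }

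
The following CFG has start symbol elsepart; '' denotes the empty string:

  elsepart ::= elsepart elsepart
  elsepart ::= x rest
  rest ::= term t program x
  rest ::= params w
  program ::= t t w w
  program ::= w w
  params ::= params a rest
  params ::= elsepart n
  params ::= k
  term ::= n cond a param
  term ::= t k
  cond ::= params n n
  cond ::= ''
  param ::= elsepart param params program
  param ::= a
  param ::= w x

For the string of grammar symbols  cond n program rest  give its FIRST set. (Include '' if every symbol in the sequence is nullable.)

Add FIRST(cond)\{''} = { k, x }; cond is nullable, continue.
n is a terminal; add {n} and stop.

{ k, n, x }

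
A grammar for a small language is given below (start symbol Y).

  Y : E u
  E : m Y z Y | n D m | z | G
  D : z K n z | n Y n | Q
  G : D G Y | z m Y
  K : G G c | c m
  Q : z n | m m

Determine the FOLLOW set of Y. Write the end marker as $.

Y is the start symbol, so $ ∈ FOLLOW(Y).
In E : m Y z Y: add FIRST(z Y) = { z }.
In E : m Y z Y: Y is at the end, add FOLLOW(E) = { u }.
In D : n Y n: add FIRST(n) = { n }.
In G : D G Y: Y is at the end, add FOLLOW(G) = { c, m, n, u, z }.
In G : z m Y: Y is at the end, add FOLLOW(G) = { c, m, n, u, z }.
Union: FOLLOW(Y) = { $, c, m, n, u, z }.

{ $, c, m, n, u, z }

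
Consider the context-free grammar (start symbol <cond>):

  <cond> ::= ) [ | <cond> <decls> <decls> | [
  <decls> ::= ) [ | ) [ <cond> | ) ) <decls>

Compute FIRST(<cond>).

<cond> ::= ) [ contributes {)}.
From <cond> ::= <cond> <decls> <decls>: add FIRST(<cond>) = { ), [ }.
<cond> ::= [ contributes {[}.
Union: FIRST(<cond>) = { ), [ }.

{ ), [ }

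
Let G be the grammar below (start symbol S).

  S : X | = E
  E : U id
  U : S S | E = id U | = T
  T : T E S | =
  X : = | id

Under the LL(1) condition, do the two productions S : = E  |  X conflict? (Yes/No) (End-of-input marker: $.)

Yes

FIRST(= E) = { = } and FIRST(X) = { =, id }.
Both contain =, so the two alternatives are not disjoint — LL(1) conflict.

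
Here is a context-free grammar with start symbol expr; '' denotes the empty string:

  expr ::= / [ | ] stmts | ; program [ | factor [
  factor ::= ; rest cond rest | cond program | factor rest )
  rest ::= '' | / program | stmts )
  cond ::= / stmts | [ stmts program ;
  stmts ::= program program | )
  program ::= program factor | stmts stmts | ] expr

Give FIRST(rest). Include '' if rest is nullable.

{ ), /, ], '' }

rest ::= '' contributes ''.
rest ::= / program contributes {/}.
From rest ::= stmts ): add FIRST(stmts) = { ), ] }.
Union: FIRST(rest) = { ), /, ], '' }.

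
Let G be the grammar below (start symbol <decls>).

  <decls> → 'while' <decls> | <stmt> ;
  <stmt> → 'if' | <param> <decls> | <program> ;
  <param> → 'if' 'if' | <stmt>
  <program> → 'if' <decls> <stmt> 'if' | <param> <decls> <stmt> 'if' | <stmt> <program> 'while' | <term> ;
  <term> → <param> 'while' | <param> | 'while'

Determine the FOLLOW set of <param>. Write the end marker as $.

In <stmt> → <param> <decls>: add FIRST(<decls>) = { 'if', 'while' }.
In <program> → <param> <decls> <stmt> 'if': add FIRST(<decls> <stmt> 'if') = { 'if', 'while' }.
In <term> → <param> 'while': add FIRST('while') = { 'while' }.
In <term> → <param>: <param> is at the end, add FOLLOW(<term>) = { ; }.
Union: FOLLOW(<param>) = { 'if', 'while', ; }.

{ 'if', 'while', ; }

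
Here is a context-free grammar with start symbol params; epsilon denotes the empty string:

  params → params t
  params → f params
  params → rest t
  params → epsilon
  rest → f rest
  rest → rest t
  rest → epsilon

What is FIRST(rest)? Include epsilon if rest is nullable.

rest → f rest contributes {f}.
From rest → rest t: rest nullable, take FIRST(rest) ∪ {t} = { f, t }.
rest → epsilon contributes epsilon.
Union: FIRST(rest) = { f, t, epsilon }.

{ f, t, epsilon }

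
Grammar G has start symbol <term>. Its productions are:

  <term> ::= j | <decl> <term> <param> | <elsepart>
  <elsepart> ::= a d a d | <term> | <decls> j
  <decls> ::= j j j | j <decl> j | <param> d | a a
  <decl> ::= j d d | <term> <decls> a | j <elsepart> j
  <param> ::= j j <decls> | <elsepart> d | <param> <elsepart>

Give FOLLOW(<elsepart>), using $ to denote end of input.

{ $, a, d, j }

In <term> ::= <elsepart>: <elsepart> is at the end, add FOLLOW(<term>) = { $, a, d, j }.
In <decl> ::= j <elsepart> j: add FIRST(j) = { j }.
In <param> ::= <elsepart> d: add FIRST(d) = { d }.
In <param> ::= <param> <elsepart>: <elsepart> is at the end, add FOLLOW(<param>) = { $, a, d, j }.
Union: FOLLOW(<elsepart>) = { $, a, d, j }.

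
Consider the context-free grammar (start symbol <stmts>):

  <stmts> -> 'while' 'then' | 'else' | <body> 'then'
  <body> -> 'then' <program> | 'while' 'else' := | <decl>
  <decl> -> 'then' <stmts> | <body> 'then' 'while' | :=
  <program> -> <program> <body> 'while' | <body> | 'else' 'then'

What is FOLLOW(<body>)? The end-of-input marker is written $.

In <stmts> -> <body> 'then': add FIRST('then') = { 'then' }.
In <decl> -> <body> 'then' 'while': add FIRST('then' 'while') = { 'then' }.
In <program> -> <program> <body> 'while': add FIRST('while') = { 'while' }.
In <program> -> <body>: <body> is at the end, add FOLLOW(<program>) = { 'then', 'while', := }.
Union: FOLLOW(<body>) = { 'then', 'while', := }.

{ 'then', 'while', := }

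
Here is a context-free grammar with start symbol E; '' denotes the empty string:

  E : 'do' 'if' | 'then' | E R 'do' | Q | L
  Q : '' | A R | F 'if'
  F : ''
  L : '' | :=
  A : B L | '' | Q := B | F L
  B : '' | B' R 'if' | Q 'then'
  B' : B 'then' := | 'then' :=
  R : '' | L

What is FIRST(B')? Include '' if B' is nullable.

From B' : B 'then' :=: B nullable, take FIRST(B) ∪ {'then'} = { 'if', 'then', := }.
B' : 'then' := contributes {'then'}.
Union: FIRST(B') = { 'if', 'then', := }.

{ 'if', 'then', := }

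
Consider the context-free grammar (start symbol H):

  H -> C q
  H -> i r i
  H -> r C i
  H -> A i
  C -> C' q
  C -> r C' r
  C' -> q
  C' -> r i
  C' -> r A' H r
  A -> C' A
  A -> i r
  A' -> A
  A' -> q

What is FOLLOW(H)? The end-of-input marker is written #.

H is the start symbol, so # ∈ FOLLOW(H).
In C' -> r A' H r: add FIRST(r) = { r }.
Union: FOLLOW(H) = { #, r }.

{ #, r }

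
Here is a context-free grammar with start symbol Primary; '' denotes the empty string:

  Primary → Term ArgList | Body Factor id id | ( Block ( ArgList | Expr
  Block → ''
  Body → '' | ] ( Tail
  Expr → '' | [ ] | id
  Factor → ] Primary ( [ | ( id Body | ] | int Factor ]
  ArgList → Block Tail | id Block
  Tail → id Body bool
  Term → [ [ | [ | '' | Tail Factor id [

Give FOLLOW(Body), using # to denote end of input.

{ (, ], bool, id, int }

In Primary → Body Factor id id: add FIRST(Factor id id) = { (, ], int }.
In Factor → ( id Body: Body is at the end, add FOLLOW(Factor) = { ], id }.
In Tail → id Body bool: add FIRST(bool) = { bool }.
Union: FOLLOW(Body) = { (, ], bool, id, int }.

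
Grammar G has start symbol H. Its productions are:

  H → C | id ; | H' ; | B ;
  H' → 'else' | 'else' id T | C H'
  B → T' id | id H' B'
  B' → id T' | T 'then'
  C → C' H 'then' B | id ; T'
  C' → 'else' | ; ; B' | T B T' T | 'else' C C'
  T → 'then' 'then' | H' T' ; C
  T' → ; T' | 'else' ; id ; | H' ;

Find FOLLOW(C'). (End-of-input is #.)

In C → C' H 'then' B: add FIRST(H 'then' B) = { 'else', 'then', ;, id }.
In C' → 'else' C C': C' is at the end, add FOLLOW(C') = { 'else', 'then', ;, id }.
Union: FOLLOW(C') = { 'else', 'then', ;, id }.

{ 'else', 'then', ;, id }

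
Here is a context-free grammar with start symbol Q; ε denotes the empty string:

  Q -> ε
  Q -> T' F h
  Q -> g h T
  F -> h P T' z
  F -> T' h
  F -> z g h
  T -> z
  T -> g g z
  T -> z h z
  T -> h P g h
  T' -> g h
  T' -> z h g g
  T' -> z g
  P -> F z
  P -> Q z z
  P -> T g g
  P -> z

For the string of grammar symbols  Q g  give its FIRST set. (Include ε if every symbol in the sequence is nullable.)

Add FIRST(Q)\{ε} = { g, z }; Q is nullable, continue.
g is a terminal; add {g} and stop.

{ g, z }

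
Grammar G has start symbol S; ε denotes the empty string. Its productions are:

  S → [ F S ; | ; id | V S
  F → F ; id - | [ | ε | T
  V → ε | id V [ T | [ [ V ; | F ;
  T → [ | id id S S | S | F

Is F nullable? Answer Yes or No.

F has an ε-production, so F ⇒ ε.

Yes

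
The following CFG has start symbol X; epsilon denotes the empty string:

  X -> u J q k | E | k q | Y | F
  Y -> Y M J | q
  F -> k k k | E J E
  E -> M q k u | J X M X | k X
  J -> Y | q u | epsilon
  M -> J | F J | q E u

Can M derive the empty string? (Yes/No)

M -> J and each of J is nullable, so M ⇒* epsilon.

Yes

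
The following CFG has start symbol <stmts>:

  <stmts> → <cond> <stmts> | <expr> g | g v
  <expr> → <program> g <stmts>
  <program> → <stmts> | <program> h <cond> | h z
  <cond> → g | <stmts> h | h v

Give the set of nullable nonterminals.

{ } (none)

No nonterminal has an empty production or an RHS whose symbols are all nullable.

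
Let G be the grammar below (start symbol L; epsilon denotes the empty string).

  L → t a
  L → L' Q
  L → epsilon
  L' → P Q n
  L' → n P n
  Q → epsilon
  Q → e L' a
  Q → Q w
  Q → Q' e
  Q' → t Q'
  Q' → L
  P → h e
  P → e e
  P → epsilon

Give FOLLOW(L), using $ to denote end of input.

{ $, e }

L is the start symbol, so $ ∈ FOLLOW(L).
In Q' → L: L is at the end, add FOLLOW(Q') = { e }.
Union: FOLLOW(L) = { $, e }.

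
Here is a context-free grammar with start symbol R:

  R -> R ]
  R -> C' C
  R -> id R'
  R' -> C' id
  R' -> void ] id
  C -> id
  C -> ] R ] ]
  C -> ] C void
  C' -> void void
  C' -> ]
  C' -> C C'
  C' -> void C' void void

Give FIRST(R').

From R' -> C' id: add FIRST(C') = { ], id, void }.
R' -> void ] id contributes {void}.
Union: FIRST(R') = { ], id, void }.

{ ], id, void }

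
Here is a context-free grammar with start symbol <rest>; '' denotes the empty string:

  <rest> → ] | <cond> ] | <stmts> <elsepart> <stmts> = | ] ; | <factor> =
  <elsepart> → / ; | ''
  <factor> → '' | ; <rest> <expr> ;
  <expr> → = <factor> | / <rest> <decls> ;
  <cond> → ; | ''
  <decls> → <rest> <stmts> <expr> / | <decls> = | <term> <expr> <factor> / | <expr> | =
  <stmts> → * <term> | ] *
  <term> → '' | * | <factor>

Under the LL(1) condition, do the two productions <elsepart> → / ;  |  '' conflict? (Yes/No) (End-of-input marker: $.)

FIRST(/ ;) = { / } and FIRST('') = { '' }.
The second is nullable but FOLLOW(<elsepart>) = { *, ] } is disjoint from FIRST of the first.

No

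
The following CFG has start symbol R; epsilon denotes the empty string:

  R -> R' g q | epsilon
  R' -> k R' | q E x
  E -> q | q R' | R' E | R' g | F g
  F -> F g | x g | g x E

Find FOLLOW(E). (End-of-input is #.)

{ g, x }

In R' -> q E x: add FIRST(x) = { x }.
In E -> R' E: E is at the end, add FOLLOW(E) = { g, x }.
In F -> g x E: E is at the end, add FOLLOW(F) = { g }.
Union: FOLLOW(E) = { g, x }.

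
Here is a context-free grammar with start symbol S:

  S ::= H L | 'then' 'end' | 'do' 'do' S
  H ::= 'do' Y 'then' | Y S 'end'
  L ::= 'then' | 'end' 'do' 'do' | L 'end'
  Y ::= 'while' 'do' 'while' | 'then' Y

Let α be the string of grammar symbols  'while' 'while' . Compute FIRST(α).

{ 'while' }

'while' is a terminal; add {'while'} and stop.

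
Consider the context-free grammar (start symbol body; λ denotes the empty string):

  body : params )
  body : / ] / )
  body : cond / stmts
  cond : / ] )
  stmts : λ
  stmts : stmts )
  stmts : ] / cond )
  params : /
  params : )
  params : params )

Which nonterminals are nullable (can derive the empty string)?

Directly nullable (have an λ-production): stmts.
No other nonterminal has a production whose RHS symbols are all nullable.

{ stmts }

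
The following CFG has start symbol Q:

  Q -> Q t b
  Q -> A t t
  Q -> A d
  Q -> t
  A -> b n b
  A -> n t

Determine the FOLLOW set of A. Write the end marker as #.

In Q -> A t t: add FIRST(t t) = { t }.
In Q -> A d: add FIRST(d) = { d }.
Union: FOLLOW(A) = { d, t }.

{ d, t }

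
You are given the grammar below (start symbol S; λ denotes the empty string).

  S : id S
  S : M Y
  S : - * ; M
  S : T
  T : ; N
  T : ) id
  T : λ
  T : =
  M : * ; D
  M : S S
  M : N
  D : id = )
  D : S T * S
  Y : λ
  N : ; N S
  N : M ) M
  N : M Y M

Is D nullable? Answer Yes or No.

Nullable nonterminals: M, N, S, T, Y.
No production of D has an RHS whose symbols are all nullable, so D is not nullable.

No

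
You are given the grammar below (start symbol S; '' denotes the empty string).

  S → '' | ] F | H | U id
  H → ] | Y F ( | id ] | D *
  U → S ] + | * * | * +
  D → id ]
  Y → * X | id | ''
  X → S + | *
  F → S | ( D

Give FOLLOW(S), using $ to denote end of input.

{ $, (, +, ] }

S is the start symbol, so $ ∈ FOLLOW(S).
In U → S ] +: add FIRST(] +) = { ] }.
In X → S +: add FIRST(+) = { + }.
In F → S: S is at the end, add FOLLOW(F) = { $, (, +, ] }.
Union: FOLLOW(S) = { $, (, +, ] }.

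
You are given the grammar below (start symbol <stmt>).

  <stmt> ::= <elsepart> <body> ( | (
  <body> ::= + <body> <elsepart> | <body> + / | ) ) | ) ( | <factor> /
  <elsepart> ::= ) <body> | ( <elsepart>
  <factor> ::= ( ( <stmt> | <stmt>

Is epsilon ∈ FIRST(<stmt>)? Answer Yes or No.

No

No nonterminal in this grammar is nullable.
No production of <stmt> has an RHS whose symbols are all nullable, so <stmt> is not nullable.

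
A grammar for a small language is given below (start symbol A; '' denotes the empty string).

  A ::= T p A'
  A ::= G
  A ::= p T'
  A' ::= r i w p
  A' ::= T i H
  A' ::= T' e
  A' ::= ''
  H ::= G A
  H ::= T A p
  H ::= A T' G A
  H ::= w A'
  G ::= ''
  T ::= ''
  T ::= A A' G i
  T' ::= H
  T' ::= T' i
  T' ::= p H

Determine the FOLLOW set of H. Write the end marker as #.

{ #, e, i, p, r, w }

In A' ::= T i H: H is at the end, add FOLLOW(A') = { #, e, i, p, r, w }.
In T' ::= H: H is at the end, add FOLLOW(T') = { #, e, i, p, r, w }.
In T' ::= p H: H is at the end, add FOLLOW(T') = { #, e, i, p, r, w }.
Union: FOLLOW(H) = { #, e, i, p, r, w }.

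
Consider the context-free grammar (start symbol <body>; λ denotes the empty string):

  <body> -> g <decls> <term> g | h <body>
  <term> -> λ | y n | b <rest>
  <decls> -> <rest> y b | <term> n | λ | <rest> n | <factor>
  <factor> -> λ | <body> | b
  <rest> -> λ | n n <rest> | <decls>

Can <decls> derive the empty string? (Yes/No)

<decls> has an λ-production, so <decls> ⇒ λ.

Yes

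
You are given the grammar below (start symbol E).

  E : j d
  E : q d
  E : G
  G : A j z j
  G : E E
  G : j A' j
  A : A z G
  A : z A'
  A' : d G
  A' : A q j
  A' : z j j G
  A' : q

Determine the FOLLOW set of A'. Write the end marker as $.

In G : j A' j: add FIRST(j) = { j }.
In A : z A': A' is at the end, add FOLLOW(A) = { j, q, z }.
Union: FOLLOW(A') = { j, q, z }.

{ j, q, z }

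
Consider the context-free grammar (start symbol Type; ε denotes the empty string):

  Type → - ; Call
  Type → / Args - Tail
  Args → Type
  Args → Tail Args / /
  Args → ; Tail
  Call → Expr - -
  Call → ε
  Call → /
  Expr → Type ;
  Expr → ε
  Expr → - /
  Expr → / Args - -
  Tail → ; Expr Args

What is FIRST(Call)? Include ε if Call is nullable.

From Call → Expr - -: Expr nullable, take FIRST(Expr) ∪ {-} = { -, / }.
Call → ε contributes ε.
Call → / contributes {/}.
Union: FIRST(Call) = { -, /, ε }.

{ -, /, ε }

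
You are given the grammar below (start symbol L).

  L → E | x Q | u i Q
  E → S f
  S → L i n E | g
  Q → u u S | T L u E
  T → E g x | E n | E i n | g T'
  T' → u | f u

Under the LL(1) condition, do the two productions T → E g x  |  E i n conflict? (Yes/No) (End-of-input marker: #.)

Yes

FIRST(E g x) = { g, u, x } and FIRST(E i n) = { g, u, x }.
Both contain g, so the two alternatives are not disjoint — LL(1) conflict.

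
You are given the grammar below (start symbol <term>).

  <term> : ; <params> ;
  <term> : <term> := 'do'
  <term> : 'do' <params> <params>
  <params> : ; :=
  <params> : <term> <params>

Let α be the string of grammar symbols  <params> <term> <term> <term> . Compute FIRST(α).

{ 'do', ; }

Add FIRST(<params>) = { 'do', ; }; <params> is not nullable, stop.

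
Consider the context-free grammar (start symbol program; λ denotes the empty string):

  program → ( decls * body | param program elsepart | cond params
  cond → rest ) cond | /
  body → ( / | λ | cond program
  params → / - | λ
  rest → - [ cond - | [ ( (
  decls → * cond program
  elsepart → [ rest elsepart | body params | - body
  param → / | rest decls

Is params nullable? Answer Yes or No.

params has an λ-production, so params ⇒ λ.

Yes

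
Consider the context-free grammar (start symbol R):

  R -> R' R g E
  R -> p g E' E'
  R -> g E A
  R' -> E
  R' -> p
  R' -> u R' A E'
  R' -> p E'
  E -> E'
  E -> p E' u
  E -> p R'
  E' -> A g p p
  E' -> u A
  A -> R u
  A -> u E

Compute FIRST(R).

{ g, p, u }

From R -> R' R g E: add FIRST(R') = { g, p, u }.
R -> p g E' E' contributes {p}.
R -> g E A contributes {g}.
Union: FIRST(R) = { g, p, u }.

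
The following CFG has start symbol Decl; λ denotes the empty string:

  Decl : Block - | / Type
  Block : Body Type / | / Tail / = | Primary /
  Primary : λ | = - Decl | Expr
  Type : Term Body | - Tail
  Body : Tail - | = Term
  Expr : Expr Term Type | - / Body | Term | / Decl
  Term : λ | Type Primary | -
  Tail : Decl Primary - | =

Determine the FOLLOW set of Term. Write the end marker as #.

{ #, -, /, = }

In Type : Term Body: add FIRST(Body) = { -, /, = }.
In Body : = Term: Term is at the end, add FOLLOW(Body) = { #, -, /, = }.
In Expr : Expr Term Type: add FIRST(Type) = { -, /, = }.
In Expr : Term: Term is at the end, add FOLLOW(Expr) = { #, -, /, = }.
Union: FOLLOW(Term) = { #, -, /, = }.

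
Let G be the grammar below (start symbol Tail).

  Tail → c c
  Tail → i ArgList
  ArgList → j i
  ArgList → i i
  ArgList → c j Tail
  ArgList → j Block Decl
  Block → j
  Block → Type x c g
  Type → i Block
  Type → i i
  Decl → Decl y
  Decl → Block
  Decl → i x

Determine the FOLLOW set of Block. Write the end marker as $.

In ArgList → j Block Decl: add FIRST(Decl) = { i, j }.
In Type → i Block: Block is at the end, add FOLLOW(Type) = { x }.
In Decl → Block: Block is at the end, add FOLLOW(Decl) = { $, y }.
Union: FOLLOW(Block) = { $, i, j, x, y }.

{ $, i, j, x, y }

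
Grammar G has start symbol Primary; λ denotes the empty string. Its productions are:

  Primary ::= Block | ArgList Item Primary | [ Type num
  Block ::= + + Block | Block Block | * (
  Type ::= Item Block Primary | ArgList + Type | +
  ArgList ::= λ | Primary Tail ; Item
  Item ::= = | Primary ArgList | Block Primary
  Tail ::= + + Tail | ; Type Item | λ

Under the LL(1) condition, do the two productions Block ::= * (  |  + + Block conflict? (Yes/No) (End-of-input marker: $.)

FIRST(* () = { * } and FIRST(+ + Block) = { + }.
The FIRST sets are disjoint and neither alternative is nullable — no conflict.

No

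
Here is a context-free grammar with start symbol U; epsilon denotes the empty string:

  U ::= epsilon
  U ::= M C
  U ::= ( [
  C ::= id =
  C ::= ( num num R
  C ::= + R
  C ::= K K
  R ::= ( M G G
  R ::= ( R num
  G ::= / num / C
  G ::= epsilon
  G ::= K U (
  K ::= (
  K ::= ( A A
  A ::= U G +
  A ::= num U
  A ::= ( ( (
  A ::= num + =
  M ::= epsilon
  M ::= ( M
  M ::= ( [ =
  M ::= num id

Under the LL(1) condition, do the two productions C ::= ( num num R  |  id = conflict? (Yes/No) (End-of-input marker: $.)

FIRST(( num num R) = { ( } and FIRST(id =) = { id }.
The FIRST sets are disjoint and neither alternative is nullable — no conflict.

No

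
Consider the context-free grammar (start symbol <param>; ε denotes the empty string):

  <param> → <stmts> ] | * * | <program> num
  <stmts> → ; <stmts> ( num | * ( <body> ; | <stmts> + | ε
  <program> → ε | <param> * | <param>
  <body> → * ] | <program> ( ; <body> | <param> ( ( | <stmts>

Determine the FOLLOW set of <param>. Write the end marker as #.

<param> is the start symbol, so # ∈ FOLLOW(<param>).
In <program> → <param> *: add FIRST(*) = { * }.
In <program> → <param>: <param> is at the end, add FOLLOW(<program>) = { (, num }.
In <body> → <param> ( (: add FIRST(( () = { ( }.
Union: FOLLOW(<param>) = { #, (, *, num }.

{ #, (, *, num }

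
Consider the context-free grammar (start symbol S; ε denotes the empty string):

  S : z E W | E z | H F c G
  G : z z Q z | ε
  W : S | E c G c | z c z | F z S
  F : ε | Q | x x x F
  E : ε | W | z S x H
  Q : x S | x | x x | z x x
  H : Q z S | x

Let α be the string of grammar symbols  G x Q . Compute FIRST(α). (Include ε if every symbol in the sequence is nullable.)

Add FIRST(G)\{ε} = { z }; G is nullable, continue.
x is a terminal; add {x} and stop.

{ x, z }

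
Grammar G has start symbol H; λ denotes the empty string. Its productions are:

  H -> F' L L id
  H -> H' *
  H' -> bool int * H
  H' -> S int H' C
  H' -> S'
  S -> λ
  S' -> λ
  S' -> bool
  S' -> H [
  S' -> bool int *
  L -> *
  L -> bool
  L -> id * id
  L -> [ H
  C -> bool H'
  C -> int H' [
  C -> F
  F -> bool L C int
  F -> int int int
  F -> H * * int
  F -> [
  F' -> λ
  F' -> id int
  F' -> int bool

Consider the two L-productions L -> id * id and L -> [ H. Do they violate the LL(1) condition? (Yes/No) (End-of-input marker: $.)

FIRST(id * id) = { id } and FIRST([ H) = { [ }.
The FIRST sets are disjoint and neither alternative is nullable — no conflict.

No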